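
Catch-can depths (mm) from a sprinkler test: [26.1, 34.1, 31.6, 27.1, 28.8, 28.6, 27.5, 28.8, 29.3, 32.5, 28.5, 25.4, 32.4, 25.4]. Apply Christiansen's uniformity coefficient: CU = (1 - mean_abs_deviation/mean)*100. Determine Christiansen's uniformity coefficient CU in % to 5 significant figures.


mean = 29.00714 mm
mean |d_i - mean| = 2.123469 mm
CU = (1 - 2.123469/29.00714)*100 = 92.679 %
Therefore Christiansen's uniformity coefficient CU = 92.679 %.


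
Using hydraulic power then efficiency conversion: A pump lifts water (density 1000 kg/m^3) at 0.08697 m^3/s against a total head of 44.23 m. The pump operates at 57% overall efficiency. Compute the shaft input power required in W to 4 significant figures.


Approach: apply hydraulic power then efficiency conversion, P = rho*g*Q*H; P_in = P/eta.
Step 1 — hydraulic power (P = rho*g*Q*H):
  P = 1000 * 9.81 * 0.08697 * 44.23 = 37736.0 W
Step 2 — input power: P_in = P/eta = 37736.0 / 0.57 = 66200 W
Therefore the shaft input power required = 66200 W.


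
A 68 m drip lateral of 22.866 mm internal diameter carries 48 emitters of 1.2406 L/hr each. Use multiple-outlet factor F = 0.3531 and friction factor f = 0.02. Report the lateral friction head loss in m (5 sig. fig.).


Approach: apply Darcy-Weisbach with the multiple-outlet F-factor, Q = n*q/(3600*1000) m^3/s; v = Q/A; hf = F*f*(L/D)*(v^2/(2g)).
Q = 48*1.2406/(3600*1000) = 1.654133e-05 m^3/s
A = pi*(22.866e-3/2)^2 = 4.106485e-04 m^2, so v = Q/A = 0.04028100 m/s
hf = 0.3531*0.02*(68/0.022866)*(0.04028100^2/(2*9.81)) = 0.0017368 m
Therefore the lateral friction head loss = 0.0017368 m.


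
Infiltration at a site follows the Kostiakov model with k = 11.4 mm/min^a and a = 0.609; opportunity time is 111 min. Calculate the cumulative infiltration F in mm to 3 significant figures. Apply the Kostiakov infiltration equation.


Approach: apply the Kostiakov infiltration equation, F = k*t^a.
F = 11.4 * 111^0.609 = 201 mm
Therefore the cumulative infiltration F = 201 mm.


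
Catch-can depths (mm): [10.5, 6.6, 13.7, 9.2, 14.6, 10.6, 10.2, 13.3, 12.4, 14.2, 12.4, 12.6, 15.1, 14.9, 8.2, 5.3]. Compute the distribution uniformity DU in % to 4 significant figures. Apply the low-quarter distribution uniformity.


Approach: apply the low-quarter distribution uniformity, DU = (mean of lowest quarter of readings / overall mean)*100.
sorted lowest 4 of 16: [5.3, 6.6, 8.2, 9.2] -> mean = 7.32500 mm
overall mean = 11.4875 mm
DU = (7.32500/11.4875)*100 = 63.76 %
Therefore the distribution uniformity DU = 63.76 %.


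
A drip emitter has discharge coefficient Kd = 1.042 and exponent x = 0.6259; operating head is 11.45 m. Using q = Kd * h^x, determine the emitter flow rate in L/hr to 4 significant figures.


q = 1.042 * 11.45^0.6259 = 4.793 L/hr
Therefore the emitter flow rate = 4.793 L/hr.


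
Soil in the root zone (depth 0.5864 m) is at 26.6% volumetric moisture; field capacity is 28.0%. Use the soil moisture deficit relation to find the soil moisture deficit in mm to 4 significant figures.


Approach: apply the soil moisture deficit relation, SMD = (FC - theta)/100 * depth * 1000.
SMD = (28.0 - 26.6)/100 * 0.5864 * 1000 = 8.210 mm
Therefore the soil moisture deficit = 8.210 mm.


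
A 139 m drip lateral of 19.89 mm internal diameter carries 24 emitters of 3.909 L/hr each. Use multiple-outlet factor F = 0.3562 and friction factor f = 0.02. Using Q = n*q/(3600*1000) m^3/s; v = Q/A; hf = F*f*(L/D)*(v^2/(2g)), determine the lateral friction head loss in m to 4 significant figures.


Q = 24*3.909/(3600*1000) = 2.60600e-05 m^3/s
A = pi*(19.89e-3/2)^2 = 3.10713e-04 m^2, so v = Q/A = 0.0838716 m/s
hf = 0.3562*0.02*(139/0.01989)*(0.0838716^2/(2*9.81)) = 0.01785 m
Therefore the lateral friction head loss = 0.01785 m.


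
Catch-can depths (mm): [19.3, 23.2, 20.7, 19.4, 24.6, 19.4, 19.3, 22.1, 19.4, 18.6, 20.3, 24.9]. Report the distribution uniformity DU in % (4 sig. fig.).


Approach: apply the low-quarter distribution uniformity, DU = (mean of lowest quarter of readings / overall mean)*100.
sorted lowest 3 of 12: [18.6, 19.3, 19.3] -> mean = 19.0667 mm
overall mean = 20.9333 mm
DU = (19.0667/20.9333)*100 = 91.08 %
Therefore the distribution uniformity DU = 91.08 %.


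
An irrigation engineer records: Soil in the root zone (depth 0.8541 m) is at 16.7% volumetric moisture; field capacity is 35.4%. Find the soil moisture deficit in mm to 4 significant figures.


Approach: apply the soil moisture deficit relation, SMD = (FC - theta)/100 * depth * 1000.
SMD = (35.4 - 16.7)/100 * 0.8541 * 1000 = 159.7 mm
Therefore the soil moisture deficit = 159.7 mm.


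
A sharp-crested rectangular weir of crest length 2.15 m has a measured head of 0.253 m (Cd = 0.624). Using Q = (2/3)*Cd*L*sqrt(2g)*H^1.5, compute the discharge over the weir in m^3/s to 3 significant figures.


Q = (2/3)*0.624*2.15*sqrt(2*9.81)*0.253^1.5 = 0.504 m^3/s
Therefore the discharge over the weir = 0.504 m^3/s.


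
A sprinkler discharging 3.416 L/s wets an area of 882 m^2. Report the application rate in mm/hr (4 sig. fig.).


Approach: apply the application rate relation, rate = (Q/A)*3600.
rate = (3.416 / 882) * 3600 = 13.94 mm/hr
Therefore the application rate = 13.94 mm/hr.


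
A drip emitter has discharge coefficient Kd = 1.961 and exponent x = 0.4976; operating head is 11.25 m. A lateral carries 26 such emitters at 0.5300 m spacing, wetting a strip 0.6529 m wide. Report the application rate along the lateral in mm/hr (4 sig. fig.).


Approach: apply the emitter equation with a lateral mass balance, q = Kd*h^x; Q = n*q; rate = Q/(n*spacing*width).
Step 1 — single emitter flow (q = Kd*h^x):
  q = 1.961 * 11.25^0.4976 = 6.53930 L/hr
Step 2 — total lateral flow: Q = 26 * 6.53930 = 170.022 L/hr
Step 3 — wetted area: A = 26 * 0.5300 * 0.6529 = 8.99696 m^2
Step 4 — application rate: Q/A = 170.022/8.99696 = 18.90 mm/hr
Therefore the application rate along the lateral = 18.90 mm/hr.


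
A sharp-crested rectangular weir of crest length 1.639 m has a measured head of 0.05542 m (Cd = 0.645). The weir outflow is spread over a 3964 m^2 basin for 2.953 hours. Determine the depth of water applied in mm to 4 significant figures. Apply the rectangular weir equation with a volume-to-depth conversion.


Approach: apply the rectangular weir equation with a volume-to-depth conversion, Q = (2/3)*Cd*L*sqrt(2g)*H^1.5; d = Q*t/A * 1000.
Step 1 — weir discharge:
  Q = (2/3)*0.645*1.639*sqrt(2*9.81)*0.05542^1.5 = 0.0407283 m^3/s
Step 2 — volume: V = 0.0407283 * 2.953*3600 = 432.975 m^3
Step 3 — depth: d = V/A * 1000 = 432.975/3964 * 1000 = 109.2 mm
Therefore the depth of water applied = 109.2 mm.


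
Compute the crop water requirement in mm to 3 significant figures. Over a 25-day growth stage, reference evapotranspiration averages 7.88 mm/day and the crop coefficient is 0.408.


Approach: apply the crop water requirement relation, CWR = ET0 * Kc * days.
CWR = 7.88 * 0.408 * 25 = 80.4 mm
Therefore the crop water requirement = 80.4 mm.


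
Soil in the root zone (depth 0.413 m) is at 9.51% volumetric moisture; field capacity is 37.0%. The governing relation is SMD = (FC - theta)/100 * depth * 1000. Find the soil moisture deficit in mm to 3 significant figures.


SMD = (37.0 - 9.51)/100 * 0.413 * 1000 = 114 mm
Therefore the soil moisture deficit = 114 mm.


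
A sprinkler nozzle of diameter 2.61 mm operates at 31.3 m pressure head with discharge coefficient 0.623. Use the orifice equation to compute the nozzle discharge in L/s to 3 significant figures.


Approach: apply the orifice equation, Q = Cd*A*sqrt(2*g*h), A = pi*(d/2)^2.
A = pi*(2.61e-3/2)^2 = 5.3502e-06 m^2
Q = 0.623 * 5.3502e-06 * sqrt(2*9.81*31.3) * 1000 = 0.0826 L/s
Therefore the nozzle discharge = 0.0826 L/s.


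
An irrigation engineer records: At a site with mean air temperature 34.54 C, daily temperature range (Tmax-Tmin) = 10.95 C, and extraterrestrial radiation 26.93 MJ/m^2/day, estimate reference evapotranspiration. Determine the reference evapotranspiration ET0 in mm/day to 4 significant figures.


Approach: apply the Hargreaves-Samani method, ET0 = 0.0023*(Tmean+17.8)*sqrt(Tmax-Tmin)*0.408*Ra.
ET0 = 0.0023*(34.54+17.8)*sqrt(10.95)*0.408*26.93 = 4.377 mm/day
Therefore the reference evapotranspiration ET0 = 4.377 mm/day.


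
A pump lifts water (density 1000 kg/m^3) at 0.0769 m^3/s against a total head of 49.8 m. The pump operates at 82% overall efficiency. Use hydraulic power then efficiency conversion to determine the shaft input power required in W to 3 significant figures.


Approach: apply hydraulic power then efficiency conversion, P = rho*g*Q*H; P_in = P/eta.
Step 1 — hydraulic power (P = rho*g*Q*H):
  P = 1000 * 9.81 * 0.0769 * 49.8 = 37569 W
Step 2 — input power: P_in = P/eta = 37569 / 0.82 = 45800 W
Therefore the shaft input power required = 45800 W.


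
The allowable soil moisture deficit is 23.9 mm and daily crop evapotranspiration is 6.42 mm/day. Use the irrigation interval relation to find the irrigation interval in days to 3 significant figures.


Approach: apply the irrigation interval relation, interval = SMD / ETc.
interval = 23.9 / 6.42 = 3.72 days
Therefore the irrigation interval = 3.72 days.


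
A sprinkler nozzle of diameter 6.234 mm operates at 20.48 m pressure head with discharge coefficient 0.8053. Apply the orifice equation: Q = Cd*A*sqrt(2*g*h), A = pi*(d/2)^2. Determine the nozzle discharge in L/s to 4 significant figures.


A = pi*(6.234e-3/2)^2 = 3.05227e-05 m^2
Q = 0.8053 * 3.05227e-05 * sqrt(2*9.81*20.48) * 1000 = 0.4927 L/s
Therefore the nozzle discharge = 0.4927 L/s.


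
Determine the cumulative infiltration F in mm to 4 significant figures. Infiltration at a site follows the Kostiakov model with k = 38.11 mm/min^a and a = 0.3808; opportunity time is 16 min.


Approach: apply the Kostiakov infiltration equation, F = k*t^a.
F = 38.11 * 16^0.3808 = 109.5 mm
Therefore the cumulative infiltration F = 109.5 mm.


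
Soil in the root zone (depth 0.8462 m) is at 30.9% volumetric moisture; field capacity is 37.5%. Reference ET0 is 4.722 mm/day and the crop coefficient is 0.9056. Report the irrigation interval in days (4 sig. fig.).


Approach: apply soil-water budget scheduling, SMD = (FC-theta)/100*depth*1000; ETc = ET0*Kc; interval = SMD/ETc.
Step 1 — soil moisture deficit:
  SMD = (37.5 - 30.9)/100 * 0.8462 * 1000 = 55.8492 mm
Step 2 — daily crop ET (ETc = ET0*Kc):
  ETc = 4.722 * 0.9056 = 4.27624 mm/day
Step 3 — irrigation interval (SMD/ETc):
  interval = 55.8492 / 4.27624 = 13.06 days
Therefore the irrigation interval = 13.06 days.


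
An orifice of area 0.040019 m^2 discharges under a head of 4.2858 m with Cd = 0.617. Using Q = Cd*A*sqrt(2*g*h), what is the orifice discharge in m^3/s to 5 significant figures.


Q = 0.617 * 0.040019 * sqrt(2*9.81*4.2858) = 0.22642 m^3/s
Therefore the orifice discharge = 0.22642 m^3/s.


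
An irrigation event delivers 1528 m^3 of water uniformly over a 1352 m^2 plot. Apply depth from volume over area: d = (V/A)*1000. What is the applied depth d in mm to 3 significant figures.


d = (1528 / 1352) * 1000 = 1130 mm
Therefore the applied depth d = 1130 mm.


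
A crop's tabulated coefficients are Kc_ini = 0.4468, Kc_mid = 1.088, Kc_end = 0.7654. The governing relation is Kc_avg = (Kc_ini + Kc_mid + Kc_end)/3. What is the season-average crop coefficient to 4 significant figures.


Kc_avg = (0.4468 + 1.088 + 0.7654)/3 = 0.7667
Therefore the season-average crop coefficient = 0.7667.


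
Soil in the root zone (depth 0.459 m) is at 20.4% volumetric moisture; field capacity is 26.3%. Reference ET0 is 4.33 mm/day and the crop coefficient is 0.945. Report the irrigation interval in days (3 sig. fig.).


Approach: apply soil-water budget scheduling, SMD = (FC-theta)/100*depth*1000; ETc = ET0*Kc; interval = SMD/ETc.
Step 1 — soil moisture deficit:
  SMD = (26.3 - 20.4)/100 * 0.459 * 1000 = 27.081 mm
Step 2 — daily crop ET (ETc = ET0*Kc):
  ETc = 4.33 * 0.945 = 4.0918 mm/day
Step 3 — irrigation interval (SMD/ETc):
  interval = 27.081 / 4.0918 = 6.62 days
Therefore the irrigation interval = 6.62 days.


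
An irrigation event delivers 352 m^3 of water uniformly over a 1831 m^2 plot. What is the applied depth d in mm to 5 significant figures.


Approach: apply depth from volume over area, d = (V/A)*1000.
d = (352 / 1831) * 1000 = 192.24 mm
Therefore the applied depth d = 192.24 mm.


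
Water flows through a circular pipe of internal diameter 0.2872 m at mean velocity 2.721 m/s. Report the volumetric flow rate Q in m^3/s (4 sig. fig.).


Approach: apply the continuity equation for pipe flow, Q = A * v with A = pi*(D/2)^2.
A = pi*(0.2872/2)^2 = 0.0647827 m^2
Q = 0.0647827 * 2.721 = 0.1763 m^3/s
Therefore the volumetric flow rate Q = 0.1763 m^3/s.


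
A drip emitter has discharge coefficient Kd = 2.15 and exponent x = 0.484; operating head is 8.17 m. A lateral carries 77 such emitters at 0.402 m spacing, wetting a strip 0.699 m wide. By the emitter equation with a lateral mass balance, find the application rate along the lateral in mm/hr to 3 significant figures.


Approach: apply the emitter equation with a lateral mass balance, q = Kd*h^x; Q = n*q; rate = Q/(n*spacing*width).
Step 1 — single emitter flow (q = Kd*h^x):
  q = 2.15 * 8.17^0.484 = 5.9423 L/hr
Step 2 — total lateral flow: Q = 77 * 5.9423 = 457.56 L/hr
Step 3 — wetted area: A = 77 * 0.402 * 0.699 = 21.637 m^2
Step 4 — application rate: Q/A = 457.56/21.637 = 21.1 mm/hr
Therefore the application rate along the lateral = 21.1 mm/hr.


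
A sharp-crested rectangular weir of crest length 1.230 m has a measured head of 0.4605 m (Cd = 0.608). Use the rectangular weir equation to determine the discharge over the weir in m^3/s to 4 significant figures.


Approach: apply the rectangular weir equation, Q = (2/3)*Cd*L*sqrt(2g)*H^1.5.
Q = (2/3)*0.608*1.230*sqrt(2*9.81)*0.4605^1.5 = 0.6901 m^3/s
Therefore the discharge over the weir = 0.6901 m^3/s.


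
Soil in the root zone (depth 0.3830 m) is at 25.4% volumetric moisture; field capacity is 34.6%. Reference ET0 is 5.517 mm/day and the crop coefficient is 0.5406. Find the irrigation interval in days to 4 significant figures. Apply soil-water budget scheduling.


Approach: apply soil-water budget scheduling, SMD = (FC-theta)/100*depth*1000; ETc = ET0*Kc; interval = SMD/ETc.
Step 1 — soil moisture deficit:
  SMD = (34.6 - 25.4)/100 * 0.3830 * 1000 = 35.2360 mm
Step 2 — daily crop ET (ETc = ET0*Kc):
  ETc = 5.517 * 0.5406 = 2.98249 mm/day
Step 3 — irrigation interval (SMD/ETc):
  interval = 35.2360 / 2.98249 = 11.81 days
Therefore the irrigation interval = 11.81 days.


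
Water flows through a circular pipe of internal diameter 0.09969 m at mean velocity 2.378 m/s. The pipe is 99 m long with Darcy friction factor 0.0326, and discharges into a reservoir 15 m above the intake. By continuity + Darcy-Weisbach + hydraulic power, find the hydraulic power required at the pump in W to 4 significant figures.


Approach: apply continuity + Darcy-Weisbach + hydraulic power, Q = A*v; hf = f*(L/D)*(v^2/(2g)); H = static + hf; P = rho*g*Q*H.
Step 1 — flow rate (continuity, Q = A*v):
  A = pi*(0.09969/2)^2 = 0.00780536 m^2
  Q = 0.00780536 * 2.378 = 0.0185612 m^3/s
Step 2 — friction head loss (Darcy-Weisbach):
  hf = 0.0326 * (99/0.09969) * (2.378^2 / (2*9.81))
  hf = 9.33095 m
Step 3 — total head: H = 15 + 9.33095 = 24.3310 m
Step 4 — hydraulic power (P = rho*g*Q*H):
  P = 1000 * 9.81 * 0.0185612 * 24.3310 = 4430 W
Therefore the hydraulic power required at the pump = 4430 W.


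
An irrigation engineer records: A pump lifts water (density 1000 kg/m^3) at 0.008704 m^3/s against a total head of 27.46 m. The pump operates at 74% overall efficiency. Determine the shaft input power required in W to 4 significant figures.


Approach: apply hydraulic power then efficiency conversion, P = rho*g*Q*H; P_in = P/eta.
Step 1 — hydraulic power (P = rho*g*Q*H):
  P = 1000 * 9.81 * 0.008704 * 27.46 = 2344.71 W
Step 2 — input power: P_in = P/eta = 2344.71 / 0.74 = 3169 W
Therefore the shaft input power required = 3169 W.


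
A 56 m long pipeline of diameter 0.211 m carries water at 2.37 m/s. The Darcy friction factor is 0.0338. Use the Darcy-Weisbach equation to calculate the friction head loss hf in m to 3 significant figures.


Approach: apply the Darcy-Weisbach equation, hf = f*(L/D)*(v^2/(2g)).
hf = 0.0338 * (56/0.211) * (2.37^2 / (2*9.81))
hf = 2.57 m
Therefore the friction head loss hf = 2.57 m.


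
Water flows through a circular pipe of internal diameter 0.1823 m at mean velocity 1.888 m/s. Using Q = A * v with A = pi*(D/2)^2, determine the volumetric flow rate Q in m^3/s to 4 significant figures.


A = pi*(0.1823/2)^2 = 0.0261014 m^2
Q = 0.0261014 * 1.888 = 0.04928 m^3/s
Therefore the volumetric flow rate Q = 0.04928 m^3/s.


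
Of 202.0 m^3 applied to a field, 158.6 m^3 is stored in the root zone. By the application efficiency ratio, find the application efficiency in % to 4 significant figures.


Approach: apply the application efficiency ratio, Ea = (stored/applied)*100.
Ea = (158.6/202.0)*100 = 78.51 %
Therefore the application efficiency = 78.51 %.


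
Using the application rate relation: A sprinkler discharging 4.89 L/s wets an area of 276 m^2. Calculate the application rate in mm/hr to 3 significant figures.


Approach: apply the application rate relation, rate = (Q/A)*3600.
rate = (4.89 / 276) * 3600 = 63.8 mm/hr
Therefore the application rate = 63.8 mm/hr.


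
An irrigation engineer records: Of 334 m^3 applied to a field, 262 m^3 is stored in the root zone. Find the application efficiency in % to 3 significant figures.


Approach: apply the application efficiency ratio, Ea = (stored/applied)*100.
Ea = (262/334)*100 = 78.4 %
Therefore the application efficiency = 78.4 %.


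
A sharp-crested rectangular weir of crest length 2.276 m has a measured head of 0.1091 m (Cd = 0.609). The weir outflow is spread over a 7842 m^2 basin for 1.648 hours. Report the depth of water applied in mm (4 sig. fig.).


Approach: apply the rectangular weir equation with a volume-to-depth conversion, Q = (2/3)*Cd*L*sqrt(2g)*H^1.5; d = Q*t/A * 1000.
Step 1 — weir discharge:
  Q = (2/3)*0.609*2.276*sqrt(2*9.81)*0.1091^1.5 = 0.147498 m^3/s
Step 2 — volume: V = 0.147498 * 1.648*3600 = 875.074 m^3
Step 3 — depth: d = V/A * 1000 = 875.074/7842 * 1000 = 111.6 mm
Therefore the depth of water applied = 111.6 mm.


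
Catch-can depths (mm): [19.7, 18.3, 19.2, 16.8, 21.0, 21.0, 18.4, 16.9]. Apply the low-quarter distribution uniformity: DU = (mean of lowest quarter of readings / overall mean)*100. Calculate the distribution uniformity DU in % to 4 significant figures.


sorted lowest 2 of 8: [16.8, 16.9] -> mean = 16.8500 mm
overall mean = 18.9125 mm
DU = (16.8500/18.9125)*100 = 89.09 %
Therefore the distribution uniformity DU = 89.09 %.


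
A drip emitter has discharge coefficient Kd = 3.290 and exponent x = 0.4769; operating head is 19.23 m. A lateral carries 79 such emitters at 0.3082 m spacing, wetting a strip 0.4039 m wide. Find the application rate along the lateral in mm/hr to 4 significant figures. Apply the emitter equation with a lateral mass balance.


Approach: apply the emitter equation with a lateral mass balance, q = Kd*h^x; Q = n*q; rate = Q/(n*spacing*width).
Step 1 — single emitter flow (q = Kd*h^x):
  q = 3.290 * 19.23^0.4769 = 13.4749 L/hr
Step 2 — total lateral flow: Q = 79 * 13.4749 = 1064.52 L/hr
Step 3 — wetted area: A = 79 * 0.3082 * 0.4039 = 9.83408 m^2
Step 4 — application rate: Q/A = 1064.52/9.83408 = 108.2 mm/hr
Therefore the application rate along the lateral = 108.2 mm/hr.


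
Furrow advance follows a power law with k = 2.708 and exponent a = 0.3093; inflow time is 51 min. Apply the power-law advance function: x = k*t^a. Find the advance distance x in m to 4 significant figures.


x = 2.708 * 51^0.3093 = 9.137 m
Therefore the advance distance x = 9.137 m.


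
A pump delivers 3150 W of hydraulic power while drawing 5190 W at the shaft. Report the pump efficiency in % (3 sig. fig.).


Approach: apply the efficiency ratio, eta = (P_out/P_in)*100.
eta = (3150 / 5190) * 100 = 60.7 %
Therefore the pump efficiency = 60.7 %.


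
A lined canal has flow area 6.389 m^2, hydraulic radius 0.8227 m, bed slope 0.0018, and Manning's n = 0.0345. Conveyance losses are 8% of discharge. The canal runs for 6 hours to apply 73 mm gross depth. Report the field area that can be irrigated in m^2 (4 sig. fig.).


Approach: apply Manning's equation with a conveyance and depth budget, Q = (1/n)*A*R^(2/3)*S^(1/2); Q_field = Q*(1-loss); Area = Q_field*t/(d/1000).
Step 1 — canal discharge (Manning's equation):
  Q = (1/0.0345) * 6.389 * 0.8227^(2/3) * 0.0018^(1/2) = 6.89834 m^3/s
Step 2 — delivered flow: Q_field = 6.89834*(1 - 8/100) = 6.34647 m^3/s
Step 3 — volume delivered: V = 6.34647 * 6*3600 = 137084 m^3
Step 4 — area served: A = V / (depth/1000) = 137084 / 0.073 = 1878000 m^2
Therefore the field area that can be irrigated = 1878000 m^2.


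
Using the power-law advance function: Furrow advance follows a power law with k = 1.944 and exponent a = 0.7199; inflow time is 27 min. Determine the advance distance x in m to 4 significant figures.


Approach: apply the power-law advance function, x = k*t^a.
x = 1.944 * 27^0.7199 = 20.85 m
Therefore the advance distance x = 20.85 m.


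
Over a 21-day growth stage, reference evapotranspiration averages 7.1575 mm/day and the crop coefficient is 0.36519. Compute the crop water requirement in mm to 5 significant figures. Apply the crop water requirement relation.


Approach: apply the crop water requirement relation, CWR = ET0 * Kc * days.
CWR = 7.1575 * 0.36519 * 21 = 54.891 mm
Therefore the crop water requirement = 54.891 mm.


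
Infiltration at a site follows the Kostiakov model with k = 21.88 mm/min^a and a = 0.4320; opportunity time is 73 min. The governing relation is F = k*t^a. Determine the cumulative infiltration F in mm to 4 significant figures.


F = 21.88 * 73^0.4320 = 139.6 mm
Therefore the cumulative infiltration F = 139.6 mm.


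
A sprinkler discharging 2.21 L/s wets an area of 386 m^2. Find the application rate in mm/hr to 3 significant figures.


Approach: apply the application rate relation, rate = (Q/A)*3600.
rate = (2.21 / 386) * 3600 = 20.6 mm/hr
Therefore the application rate = 20.6 mm/hr.


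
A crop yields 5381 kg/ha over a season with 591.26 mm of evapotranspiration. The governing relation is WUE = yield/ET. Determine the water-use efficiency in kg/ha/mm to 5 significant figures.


WUE = 5381 / 591.26 = 9.1009 kg/ha/mm
Therefore the water-use efficiency = 9.1009 kg/ha/mm.


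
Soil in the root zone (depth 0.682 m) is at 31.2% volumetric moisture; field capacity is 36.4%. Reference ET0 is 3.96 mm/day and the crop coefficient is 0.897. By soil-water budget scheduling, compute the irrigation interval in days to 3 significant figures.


Approach: apply soil-water budget scheduling, SMD = (FC-theta)/100*depth*1000; ETc = ET0*Kc; interval = SMD/ETc.
Step 1 — soil moisture deficit:
  SMD = (36.4 - 31.2)/100 * 0.682 * 1000 = 35.464 mm
Step 2 — daily crop ET (ETc = ET0*Kc):
  ETc = 3.96 * 0.897 = 3.5521 mm/day
Step 3 — irrigation interval (SMD/ETc):
  interval = 35.464 / 3.5521 = 9.98 days
Therefore the irrigation interval = 9.98 days.


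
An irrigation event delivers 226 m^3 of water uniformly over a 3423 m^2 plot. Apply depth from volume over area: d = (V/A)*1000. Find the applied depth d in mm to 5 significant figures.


d = (226 / 3423) * 1000 = 66.024 mm
Therefore the applied depth d = 66.024 mm.


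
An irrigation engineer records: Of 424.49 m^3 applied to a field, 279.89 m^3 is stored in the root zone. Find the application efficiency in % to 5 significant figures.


Approach: apply the application efficiency ratio, Ea = (stored/applied)*100.
Ea = (279.89/424.49)*100 = 65.936 %
Therefore the application efficiency = 65.936 %.


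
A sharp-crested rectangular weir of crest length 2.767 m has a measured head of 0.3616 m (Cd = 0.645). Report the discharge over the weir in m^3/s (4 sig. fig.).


Approach: apply the rectangular weir equation, Q = (2/3)*Cd*L*sqrt(2g)*H^1.5.
Q = (2/3)*0.645*2.767*sqrt(2*9.81)*0.3616^1.5 = 1.146 m^3/s
Therefore the discharge over the weir = 1.146 m^3/s.


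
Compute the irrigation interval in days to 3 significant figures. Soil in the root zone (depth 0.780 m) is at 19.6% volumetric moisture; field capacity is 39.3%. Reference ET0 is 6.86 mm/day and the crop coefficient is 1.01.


Approach: apply soil-water budget scheduling, SMD = (FC-theta)/100*depth*1000; ETc = ET0*Kc; interval = SMD/ETc.
Step 1 — soil moisture deficit:
  SMD = (39.3 - 19.6)/100 * 0.780 * 1000 = 153.66 mm
Step 2 — daily crop ET (ETc = ET0*Kc):
  ETc = 6.86 * 1.01 = 6.9286 mm/day
Step 3 — irrigation interval (SMD/ETc):
  interval = 153.66 / 6.9286 = 22.2 days
Therefore the irrigation interval = 22.2 days.


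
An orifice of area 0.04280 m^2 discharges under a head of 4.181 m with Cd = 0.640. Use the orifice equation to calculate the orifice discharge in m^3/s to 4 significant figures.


Approach: apply the orifice equation, Q = Cd*A*sqrt(2*g*h).
Q = 0.640 * 0.04280 * sqrt(2*9.81*4.181) = 0.2481 m^3/s
Therefore the orifice discharge = 0.2481 m^3/s.


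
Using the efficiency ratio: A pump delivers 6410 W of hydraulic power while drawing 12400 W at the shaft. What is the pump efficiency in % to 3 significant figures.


Approach: apply the efficiency ratio, eta = (P_out/P_in)*100.
eta = (6410 / 12400) * 100 = 51.7 %
Therefore the pump efficiency = 51.7 %.


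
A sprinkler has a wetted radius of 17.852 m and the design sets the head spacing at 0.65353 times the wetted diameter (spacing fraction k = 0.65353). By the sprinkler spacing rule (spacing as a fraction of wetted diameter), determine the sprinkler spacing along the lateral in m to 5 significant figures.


Approach: apply the sprinkler spacing rule (spacing as a fraction of wetted diameter), S = k*(2*R).
S = 0.65353 * (2 * 17.852) = 23.334 m
Therefore the sprinkler spacing along the lateral = 23.334 m.


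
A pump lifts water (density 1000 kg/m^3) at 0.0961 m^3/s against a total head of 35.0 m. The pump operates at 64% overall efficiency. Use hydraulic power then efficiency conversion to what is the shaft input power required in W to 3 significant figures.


Approach: apply hydraulic power then efficiency conversion, P = rho*g*Q*H; P_in = P/eta.
Step 1 — hydraulic power (P = rho*g*Q*H):
  P = 1000 * 9.81 * 0.0961 * 35.0 = 32996 W
Step 2 — input power: P_in = P/eta = 32996 / 0.64 = 51600 W
Therefore the shaft input power required = 51600 W.


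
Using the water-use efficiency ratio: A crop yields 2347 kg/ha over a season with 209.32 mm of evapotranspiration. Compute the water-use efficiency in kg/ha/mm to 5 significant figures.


Approach: apply the water-use efficiency ratio, WUE = yield/ET.
WUE = 2347 / 209.32 = 11.212 kg/ha/mm
Therefore the water-use efficiency = 11.212 kg/ha/mm.


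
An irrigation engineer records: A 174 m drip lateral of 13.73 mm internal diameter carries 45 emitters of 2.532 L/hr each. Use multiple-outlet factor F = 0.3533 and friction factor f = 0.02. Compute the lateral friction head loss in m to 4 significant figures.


Approach: apply Darcy-Weisbach with the multiple-outlet F-factor, Q = n*q/(3600*1000) m^3/s; v = Q/A; hf = F*f*(L/D)*(v^2/(2g)).
Q = 45*2.532/(3600*1000) = 3.16500e-05 m^3/s
A = pi*(13.73e-3/2)^2 = 1.48058e-04 m^2, so v = Q/A = 0.213768 m/s
hf = 0.3533*0.02*(174/0.01373)*(0.213768^2/(2*9.81)) = 0.2086 m
Therefore the lateral friction head loss = 0.2086 m.


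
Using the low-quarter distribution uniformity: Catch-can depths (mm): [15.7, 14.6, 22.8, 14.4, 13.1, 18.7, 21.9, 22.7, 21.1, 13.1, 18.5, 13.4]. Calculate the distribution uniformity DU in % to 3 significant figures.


Approach: apply the low-quarter distribution uniformity, DU = (mean of lowest quarter of readings / overall mean)*100.
sorted lowest 3 of 12: [13.1, 13.1, 13.4] -> mean = 13.200 mm
overall mean = 17.500 mm
DU = (13.200/17.500)*100 = 75.4 %
Therefore the distribution uniformity DU = 75.4 %.


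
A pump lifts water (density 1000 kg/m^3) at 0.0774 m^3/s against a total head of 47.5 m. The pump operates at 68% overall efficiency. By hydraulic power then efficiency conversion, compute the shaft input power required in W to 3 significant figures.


Approach: apply hydraulic power then efficiency conversion, P = rho*g*Q*H; P_in = P/eta.
Step 1 — hydraulic power (P = rho*g*Q*H):
  P = 1000 * 9.81 * 0.0774 * 47.5 = 36066 W
Step 2 — input power: P_in = P/eta = 36066 / 0.68 = 53000 W
Therefore the shaft input power required = 53000 W.


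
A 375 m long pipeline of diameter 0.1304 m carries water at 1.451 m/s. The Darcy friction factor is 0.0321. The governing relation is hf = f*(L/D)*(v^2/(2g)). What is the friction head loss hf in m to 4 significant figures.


hf = 0.0321 * (375/0.1304) * (1.451^2 / (2*9.81))
hf = 9.906 m
Therefore the friction head loss hf = 9.906 m.


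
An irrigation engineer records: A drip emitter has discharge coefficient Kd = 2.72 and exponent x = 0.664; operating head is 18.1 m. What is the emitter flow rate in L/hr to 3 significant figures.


Approach: apply the emitter characteristic equation, q = Kd * h^x.
q = 2.72 * 18.1^0.664 = 18.6 L/hr
Therefore the emitter flow rate = 18.6 L/hr.


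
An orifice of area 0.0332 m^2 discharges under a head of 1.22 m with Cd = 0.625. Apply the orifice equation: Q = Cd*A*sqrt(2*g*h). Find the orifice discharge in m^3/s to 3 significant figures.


Q = 0.625 * 0.0332 * sqrt(2*9.81*1.22) = 0.102 m^3/s
Therefore the orifice discharge = 0.102 m^3/s.


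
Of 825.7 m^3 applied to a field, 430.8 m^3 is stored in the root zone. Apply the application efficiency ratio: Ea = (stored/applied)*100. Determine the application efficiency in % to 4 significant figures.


Ea = (430.8/825.7)*100 = 52.17 %
Therefore the application efficiency = 52.17 %.


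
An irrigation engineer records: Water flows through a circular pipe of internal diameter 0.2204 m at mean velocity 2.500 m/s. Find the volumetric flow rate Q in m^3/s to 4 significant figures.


Approach: apply the continuity equation for pipe flow, Q = A * v with A = pi*(D/2)^2.
A = pi*(0.2204/2)^2 = 0.0381516 m^2
Q = 0.0381516 * 2.500 = 0.09538 m^3/s
Therefore the volumetric flow rate Q = 0.09538 m^3/s.


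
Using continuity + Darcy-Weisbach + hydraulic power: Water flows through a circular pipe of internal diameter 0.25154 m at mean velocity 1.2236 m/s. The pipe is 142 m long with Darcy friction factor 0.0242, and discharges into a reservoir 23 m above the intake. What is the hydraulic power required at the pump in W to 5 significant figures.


Approach: apply continuity + Darcy-Weisbach + hydraulic power, Q = A*v; hf = f*(L/D)*(v^2/(2g)); H = static + hf; P = rho*g*Q*H.
Step 1 — flow rate (continuity, Q = A*v):
  A = pi*(0.25154/2)^2 = 0.04969400 m^2
  Q = 0.04969400 * 1.2236 = 0.06080558 m^3/s
Step 2 — friction head loss (Darcy-Weisbach):
  hf = 0.0242 * (142/0.25154) * (1.2236^2 / (2*9.81))
  hf = 1.042501 m
Step 3 — total head: H = 23 + 1.042501 = 24.04250 m
Step 4 — hydraulic power (P = rho*g*Q*H):
  P = 1000 * 9.81 * 0.06080558 * 24.04250 = 14341 W
Therefore the hydraulic power required at the pump = 14341 W.


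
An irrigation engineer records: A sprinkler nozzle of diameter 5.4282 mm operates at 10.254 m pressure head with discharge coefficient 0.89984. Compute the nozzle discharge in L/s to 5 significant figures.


Approach: apply the orifice equation, Q = Cd*A*sqrt(2*g*h), A = pi*(d/2)^2.
A = pi*(5.4282e-3/2)^2 = 2.314204e-05 m^2
Q = 0.89984 * 2.314204e-05 * sqrt(2*9.81*10.254) * 1000 = 0.29537 L/s
Therefore the nozzle discharge = 0.29537 L/s.


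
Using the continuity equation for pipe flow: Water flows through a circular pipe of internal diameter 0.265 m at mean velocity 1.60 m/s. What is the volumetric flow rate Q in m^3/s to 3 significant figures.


Approach: apply the continuity equation for pipe flow, Q = A * v with A = pi*(D/2)^2.
A = pi*(0.265/2)^2 = 0.055155 m^2
Q = 0.055155 * 1.60 = 0.0882 m^3/s
Therefore the volumetric flow rate Q = 0.0882 m^3/s.


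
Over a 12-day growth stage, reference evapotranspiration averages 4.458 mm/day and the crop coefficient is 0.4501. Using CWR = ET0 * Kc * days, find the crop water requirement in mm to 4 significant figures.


CWR = 4.458 * 0.4501 * 12 = 24.08 mm
Therefore the crop water requirement = 24.08 mm.


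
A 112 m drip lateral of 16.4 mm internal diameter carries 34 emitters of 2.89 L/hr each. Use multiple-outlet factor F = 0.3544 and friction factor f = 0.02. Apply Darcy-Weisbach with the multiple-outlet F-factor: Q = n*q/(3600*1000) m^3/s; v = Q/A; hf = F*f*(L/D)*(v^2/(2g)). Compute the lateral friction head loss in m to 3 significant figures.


Q = 34*2.89/(3600*1000) = 2.7294e-05 m^3/s
A = pi*(16.4e-3/2)^2 = 2.1124e-04 m^2, so v = Q/A = 0.12921 m/s
hf = 0.3544*0.02*(112/0.0164)*(0.12921^2/(2*9.81)) = 0.0412 m
Therefore the lateral friction head loss = 0.0412 m.


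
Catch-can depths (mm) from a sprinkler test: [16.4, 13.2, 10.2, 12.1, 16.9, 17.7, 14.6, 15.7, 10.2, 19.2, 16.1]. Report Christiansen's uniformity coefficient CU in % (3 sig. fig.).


Approach: apply Christiansen's uniformity coefficient, CU = (1 - mean_abs_deviation/mean)*100.
mean = 14.755 mm
mean |d_i - mean| = 2.4496 mm
CU = (1 - 2.4496/14.755)*100 = 83.4 %
Therefore Christiansen's uniformity coefficient CU = 83.4 %.


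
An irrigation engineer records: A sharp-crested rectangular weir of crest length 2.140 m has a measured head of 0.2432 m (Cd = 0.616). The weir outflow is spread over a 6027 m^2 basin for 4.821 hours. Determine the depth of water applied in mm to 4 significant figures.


Approach: apply the rectangular weir equation with a volume-to-depth conversion, Q = (2/3)*Cd*L*sqrt(2g)*H^1.5; d = Q*t/A * 1000.
Step 1 — weir discharge:
  Q = (2/3)*0.616*2.140*sqrt(2*9.81)*0.2432^1.5 = 0.466872 m^3/s
Step 2 — volume: V = 0.466872 * 4.821*3600 = 8102.85 m^3
Step 3 — depth: d = V/A * 1000 = 8102.85/6027 * 1000 = 1344 mm
Therefore the depth of water applied = 1344 mm.


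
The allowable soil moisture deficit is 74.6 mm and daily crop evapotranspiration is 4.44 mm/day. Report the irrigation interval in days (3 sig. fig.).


Approach: apply the irrigation interval relation, interval = SMD / ETc.
interval = 74.6 / 4.44 = 16.8 days
Therefore the irrigation interval = 16.8 days.


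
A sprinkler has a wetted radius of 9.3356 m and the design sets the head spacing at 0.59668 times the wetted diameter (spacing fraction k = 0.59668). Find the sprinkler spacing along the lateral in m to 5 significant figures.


Approach: apply the sprinkler spacing rule (spacing as a fraction of wetted diameter), S = k*(2*R).
S = 0.59668 * (2 * 9.3356) = 11.141 m
Therefore the sprinkler spacing along the lateral = 11.141 m.


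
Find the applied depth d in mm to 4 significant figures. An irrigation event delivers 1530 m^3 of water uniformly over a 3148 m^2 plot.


Approach: apply depth from volume over area, d = (V/A)*1000.
d = (1530 / 3148) * 1000 = 486.0 mm
Therefore the applied depth d = 486.0 mm.


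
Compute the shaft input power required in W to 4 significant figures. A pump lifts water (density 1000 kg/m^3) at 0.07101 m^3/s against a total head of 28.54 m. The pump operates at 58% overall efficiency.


Approach: apply hydraulic power then efficiency conversion, P = rho*g*Q*H; P_in = P/eta.
Step 1 — hydraulic power (P = rho*g*Q*H):
  P = 1000 * 9.81 * 0.07101 * 28.54 = 19881.2 W
Step 2 — input power: P_in = P/eta = 19881.2 / 0.58 = 34280 W
Therefore the shaft input power required = 34280 W.


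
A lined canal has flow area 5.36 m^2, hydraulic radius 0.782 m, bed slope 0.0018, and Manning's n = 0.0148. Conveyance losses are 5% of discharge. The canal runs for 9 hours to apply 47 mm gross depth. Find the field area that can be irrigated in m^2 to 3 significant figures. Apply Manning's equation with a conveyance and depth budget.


Approach: apply Manning's equation with a conveyance and depth budget, Q = (1/n)*A*R^(2/3)*S^(1/2); Q_field = Q*(1-loss); Area = Q_field*t/(d/1000).
Step 1 — canal discharge (Manning's equation):
  Q = (1/0.0148) * 5.36 * 0.782^(2/3) * 0.0018^(1/2) = 13.042 m^3/s
Step 2 — delivered flow: Q_field = 13.042*(1 - 5/100) = 12.390 m^3/s
Step 3 — volume delivered: V = 12.390 * 9*3600 = 401430 m^3
Step 4 — area served: A = V / (depth/1000) = 401430 / 0.047 = 8540000 m^2
Therefore the field area that can be irrigated = 8540000 m^2.


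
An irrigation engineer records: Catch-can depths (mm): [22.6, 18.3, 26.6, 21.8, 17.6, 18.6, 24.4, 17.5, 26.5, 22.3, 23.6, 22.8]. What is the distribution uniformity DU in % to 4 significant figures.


Approach: apply the low-quarter distribution uniformity, DU = (mean of lowest quarter of readings / overall mean)*100.
sorted lowest 3 of 12: [17.5, 17.6, 18.3] -> mean = 17.8000 mm
overall mean = 21.8833 mm
DU = (17.8000/21.8833)*100 = 81.34 %
Therefore the distribution uniformity DU = 81.34 %.


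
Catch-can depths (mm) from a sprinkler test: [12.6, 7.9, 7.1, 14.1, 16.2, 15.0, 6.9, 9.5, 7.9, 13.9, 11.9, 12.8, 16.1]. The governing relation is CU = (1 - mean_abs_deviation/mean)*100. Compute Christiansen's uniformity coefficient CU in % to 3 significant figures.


mean = 11.685 mm
mean |d_i - mean| = 2.9420 mm
CU = (1 - 2.9420/11.685)*100 = 74.8 %
Therefore Christiansen's uniformity coefficient CU = 74.8 %.


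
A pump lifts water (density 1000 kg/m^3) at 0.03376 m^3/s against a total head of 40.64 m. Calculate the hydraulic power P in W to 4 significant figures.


Approach: apply the hydraulic power relation, P = rho*g*Q*H.
P = 1000 * 9.81 * 0.03376 * 40.64 = 13460 W
Therefore the hydraulic power P = 13460 W.


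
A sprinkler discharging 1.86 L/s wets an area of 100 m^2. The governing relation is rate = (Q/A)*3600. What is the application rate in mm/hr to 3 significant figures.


rate = (1.86 / 100) * 3600 = 67.0 mm/hr
Therefore the application rate = 67.0 mm/hr.


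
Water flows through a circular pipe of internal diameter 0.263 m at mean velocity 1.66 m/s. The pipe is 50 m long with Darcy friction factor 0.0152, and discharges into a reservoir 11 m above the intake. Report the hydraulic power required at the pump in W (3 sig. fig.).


Approach: apply continuity + Darcy-Weisbach + hydraulic power, Q = A*v; hf = f*(L/D)*(v^2/(2g)); H = static + hf; P = rho*g*Q*H.
Step 1 — flow rate (continuity, Q = A*v):
  A = pi*(0.263/2)^2 = 0.054325 m^2
  Q = 0.054325 * 1.66 = 0.090180 m^3/s
Step 2 — friction head loss (Darcy-Weisbach):
  hf = 0.0152 * (50/0.263) * (1.66^2 / (2*9.81))
  hf = 0.40586 m
Step 3 — total head: H = 11 + 0.40586 = 11.406 m
Step 4 — hydraulic power (P = rho*g*Q*H):
  P = 1000 * 9.81 * 0.090180 * 11.406 = 10100 W
Therefore the hydraulic power required at the pump = 10100 W.


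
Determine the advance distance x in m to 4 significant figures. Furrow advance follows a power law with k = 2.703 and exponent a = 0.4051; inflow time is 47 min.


Approach: apply the power-law advance function, x = k*t^a.
x = 2.703 * 47^0.4051 = 12.86 m
Therefore the advance distance x = 12.86 m.


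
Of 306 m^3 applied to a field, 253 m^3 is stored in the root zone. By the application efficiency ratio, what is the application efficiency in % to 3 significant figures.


Approach: apply the application efficiency ratio, Ea = (stored/applied)*100.
Ea = (253/306)*100 = 82.7 %
Therefore the application efficiency = 82.7 %.


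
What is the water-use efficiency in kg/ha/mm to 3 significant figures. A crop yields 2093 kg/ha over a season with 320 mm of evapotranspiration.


Approach: apply the water-use efficiency ratio, WUE = yield/ET.
WUE = 2093 / 320 = 6.54 kg/ha/mm
Therefore the water-use efficiency = 6.54 kg/ha/mm.
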